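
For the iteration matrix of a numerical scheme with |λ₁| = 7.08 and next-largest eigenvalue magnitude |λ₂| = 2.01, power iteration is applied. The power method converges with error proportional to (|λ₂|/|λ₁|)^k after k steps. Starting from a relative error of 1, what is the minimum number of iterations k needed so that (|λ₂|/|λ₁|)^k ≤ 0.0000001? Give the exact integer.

13

|λ₂/λ₁| = 2.01/7.08 = 0.28390
Need k ≥ ln(0.0000001) / ln(0.28390) = -16.1181 / -1.2591 ≈ 12.801
Smallest integer k satisfying the bound: 13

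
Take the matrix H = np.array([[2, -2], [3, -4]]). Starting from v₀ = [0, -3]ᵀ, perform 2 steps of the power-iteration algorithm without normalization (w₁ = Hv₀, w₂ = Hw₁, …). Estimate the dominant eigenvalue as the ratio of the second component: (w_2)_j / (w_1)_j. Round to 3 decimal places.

w1 = Hv₀ = (2·0 + (-2)·(-3); 3·0 + (-4)·(-3)) = (6, 12)
w2 = Hw1 = (2·6 + (-2)·12; 3·6 + (-4)·12) = (-12, -30)
Ratio at component: -30 / 12 = -2.500

-2.500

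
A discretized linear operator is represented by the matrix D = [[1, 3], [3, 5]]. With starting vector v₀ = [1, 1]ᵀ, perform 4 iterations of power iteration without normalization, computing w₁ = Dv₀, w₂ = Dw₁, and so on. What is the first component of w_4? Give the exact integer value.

w1 = Dv₀ = (1·1 + 3·1; 3·1 + 5·1) = (4, 8)
w2 = Dw1 = (1·4 + 3·8; 3·4 + 5·8) = (28, 52)
w3 = Dw2 = (184, 344)
w4 = Dw3 = (1216, 2272)
The requested component of w4 is 1216.

1216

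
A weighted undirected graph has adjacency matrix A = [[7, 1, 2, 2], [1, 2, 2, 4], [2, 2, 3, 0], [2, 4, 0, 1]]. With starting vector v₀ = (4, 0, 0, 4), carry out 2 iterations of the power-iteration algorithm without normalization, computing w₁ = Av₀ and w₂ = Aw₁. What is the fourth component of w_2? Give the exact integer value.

w1 = Av₀ = (7·4 + 1·0 + 2·0 + 2·4; 1·4 + 2·0 + 2·0 + 4·4; 2·4 + 2·0 + 3·0 + 0·4; 2·4 + 4·0 + 0·0 + 1·4) = (36, 20, 8, 12)
w2 = Aw1 = (7·36 + 1·20 + 2·8 + 2·12; 1·36 + 2·20 + 2·8 + 4·12; 2·36 + 2·20 + 3·8 + 0·12; 2·36 + 4·20 + 0·8 + 1·12) = (312, 140, 136, 164)
The requested component of w2 is 164.

164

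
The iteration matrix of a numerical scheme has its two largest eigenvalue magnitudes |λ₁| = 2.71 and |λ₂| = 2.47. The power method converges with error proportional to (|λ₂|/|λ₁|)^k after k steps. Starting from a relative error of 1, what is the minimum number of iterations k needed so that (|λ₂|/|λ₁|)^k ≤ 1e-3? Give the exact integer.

|λ₂/λ₁| = 2.47/2.71 = 0.91144
Need k ≥ ln(1e-3) / ln(0.91144) = -6.9078 / -0.0927 ≈ 74.493
Smallest integer k satisfying the bound: 75

75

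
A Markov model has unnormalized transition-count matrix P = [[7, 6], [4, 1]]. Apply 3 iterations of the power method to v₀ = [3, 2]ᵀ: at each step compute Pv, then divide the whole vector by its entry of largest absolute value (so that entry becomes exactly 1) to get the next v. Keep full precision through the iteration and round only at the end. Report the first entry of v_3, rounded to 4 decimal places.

Pv0 = (33.00000, 14.00000); divide by 33.00000 → v1 = (1.00000, 0.42424)
Pv1 = (9.54545, 4.42424); divide by 9.54545 → v2 = (1.00000, 0.46349)
Pv2 = (9.78095, 4.46349); divide by 9.78095 → v3 = (1.00000, 0.45635)
Requested entry of v3: 3081/3081 = 1.0000

1.0000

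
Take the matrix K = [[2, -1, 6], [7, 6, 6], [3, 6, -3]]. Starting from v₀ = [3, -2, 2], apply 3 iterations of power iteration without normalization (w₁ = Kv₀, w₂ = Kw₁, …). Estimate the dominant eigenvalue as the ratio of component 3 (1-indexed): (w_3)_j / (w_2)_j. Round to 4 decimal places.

λ ≈ 2.4789

w1 = Kv₀ = (20, 21, -9)
w2 = Kw1 = (-35, 212, 213)
w3 = Kw2 = (996, 2305, 528)
Ratio at component: 528 / 213 = 2.4789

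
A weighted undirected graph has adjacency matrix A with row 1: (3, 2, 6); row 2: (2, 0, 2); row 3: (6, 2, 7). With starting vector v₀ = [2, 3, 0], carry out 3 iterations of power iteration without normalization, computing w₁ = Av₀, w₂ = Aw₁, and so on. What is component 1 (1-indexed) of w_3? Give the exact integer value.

w1 = Av₀ = (3·2 + 2·3 + 6·0; 2·2 + 0·3 + 2·0; 6·2 + 2·3 + 7·0) = (12, 4, 18)
w2 = Aw1 = (3·12 + 2·4 + 6·18; 2·12 + 0·4 + 2·18; 6·12 + 2·4 + 7·18) = (152, 60, 206)
w3 = Aw2 = (1812, 716, 2474)
The requested component of w3 is 1812.

1812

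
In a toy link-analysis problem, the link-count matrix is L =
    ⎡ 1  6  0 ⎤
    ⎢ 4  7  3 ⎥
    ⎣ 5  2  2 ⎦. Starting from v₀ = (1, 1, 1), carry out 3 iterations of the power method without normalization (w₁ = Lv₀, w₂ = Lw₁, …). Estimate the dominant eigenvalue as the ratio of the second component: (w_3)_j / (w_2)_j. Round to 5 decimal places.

10.96732

w1 = Lv₀ = (7, 14, 9)
w2 = Lw1 = (91, 153, 81)
w3 = Lw2 = (1009, 1678, 923)
Ratio at component: 1678 / 153 = 10.96732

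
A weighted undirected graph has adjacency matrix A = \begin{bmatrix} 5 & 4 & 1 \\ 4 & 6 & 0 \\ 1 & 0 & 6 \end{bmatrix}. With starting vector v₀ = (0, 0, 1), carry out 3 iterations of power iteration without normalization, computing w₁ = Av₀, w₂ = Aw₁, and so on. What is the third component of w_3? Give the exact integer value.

233

w1 = Av₀ = (5·0 + 4·0 + 1·1; 4·0 + 6·0 + 0·1; 1·0 + 0·0 + 6·1) = (1, 0, 6)
w2 = Aw1 = (5·1 + 4·0 + 1·6; 4·1 + 6·0 + 0·6; 1·1 + 0·0 + 6·6) = (11, 4, 37)
w3 = Aw2 = (108, 68, 233)
The requested component of w3 is 233.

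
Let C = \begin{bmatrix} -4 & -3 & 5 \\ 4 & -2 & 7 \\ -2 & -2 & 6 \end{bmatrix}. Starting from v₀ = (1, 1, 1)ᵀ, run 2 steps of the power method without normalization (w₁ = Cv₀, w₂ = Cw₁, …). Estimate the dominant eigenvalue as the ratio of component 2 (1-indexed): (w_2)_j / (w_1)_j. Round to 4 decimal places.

λ ≈ -1.3333

w1 = Cv₀ = ((-4)·1 + (-3)·1 + 5·1; 4·1 + (-2)·1 + 7·1; (-2)·1 + (-2)·1 + 6·1) = (-2, 9, 2)
w2 = Cw1 = ((-4)·(-2) + (-3)·9 + 5·2; 4·(-2) + (-2)·9 + 7·2; (-2)·(-2) + (-2)·9 + 6·2) = (-9, -12, -2)
Ratio at component: -12 / 9 = -1.3333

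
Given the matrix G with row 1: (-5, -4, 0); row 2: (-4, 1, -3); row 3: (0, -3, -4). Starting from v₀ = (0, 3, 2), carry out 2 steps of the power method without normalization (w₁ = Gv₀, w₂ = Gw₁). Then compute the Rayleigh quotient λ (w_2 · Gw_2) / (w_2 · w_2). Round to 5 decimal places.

λ ≈ -6.89006

w1 = Gv₀ = (-12, -3, -17)
w2 = Gw1 = (72, 96, 77)
Gw2 = (-744, -423, -596)
w2·Gw2 = 72·(-744) + 96·(-423) + 77·(-596) = -140068; w2·w2 = 72·72 + 96·96 + 77·77 = 20329
λ ≈ -140068/20329 = -6.89006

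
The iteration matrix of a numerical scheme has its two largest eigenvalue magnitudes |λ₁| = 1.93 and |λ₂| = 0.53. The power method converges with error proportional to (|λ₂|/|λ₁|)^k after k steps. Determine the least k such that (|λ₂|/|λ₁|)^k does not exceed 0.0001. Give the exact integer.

8

|λ₂/λ₁| = 0.53/1.93 = 0.27461
Need k ≥ ln(0.0001) / ln(0.27461) = -9.2103 / -1.2924 ≈ 7.127
Smallest integer k satisfying the bound: 8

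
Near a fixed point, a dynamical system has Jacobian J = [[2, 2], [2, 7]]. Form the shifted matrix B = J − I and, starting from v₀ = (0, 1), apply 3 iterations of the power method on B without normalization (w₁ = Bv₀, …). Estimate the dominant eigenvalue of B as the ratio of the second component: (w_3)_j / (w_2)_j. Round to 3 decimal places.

B = J − I has rows (1, 2); (2, 6)
w1 = Bv₀ = (1·0 + 2·1; 2·0 + 6·1) = (2, 6)
w2 = Bw1 = (1·2 + 2·6; 2·2 + 6·6) = (14, 40)
w3 = Bw2 = (94, 268)
Ratio: 268/40 = 6.700

μ ≈ 6.700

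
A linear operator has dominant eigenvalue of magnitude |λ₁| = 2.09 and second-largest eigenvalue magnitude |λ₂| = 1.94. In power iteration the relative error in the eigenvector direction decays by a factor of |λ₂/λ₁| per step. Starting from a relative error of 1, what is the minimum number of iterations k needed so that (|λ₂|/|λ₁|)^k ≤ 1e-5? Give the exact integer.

155

|λ₂/λ₁| = 1.94/2.09 = 0.92823
Need k ≥ ln(1e-5) / ln(0.92823) = -11.5129 / -0.0745 ≈ 154.586
Smallest integer k satisfying the bound: 155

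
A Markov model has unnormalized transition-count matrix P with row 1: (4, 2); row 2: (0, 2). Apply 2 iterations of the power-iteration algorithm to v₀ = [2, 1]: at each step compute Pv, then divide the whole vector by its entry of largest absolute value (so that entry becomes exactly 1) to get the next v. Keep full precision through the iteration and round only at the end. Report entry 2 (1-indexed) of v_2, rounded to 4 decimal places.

0.0909

Pv0 = (10.00000, 2.00000); divide by 10.00000 → v1 = (1.00000, 0.20000)
Pv1 = (4.40000, 0.40000); divide by 4.40000 → v2 = (1.00000, 0.09091)
Requested entry of v2: 4/44 = 0.0909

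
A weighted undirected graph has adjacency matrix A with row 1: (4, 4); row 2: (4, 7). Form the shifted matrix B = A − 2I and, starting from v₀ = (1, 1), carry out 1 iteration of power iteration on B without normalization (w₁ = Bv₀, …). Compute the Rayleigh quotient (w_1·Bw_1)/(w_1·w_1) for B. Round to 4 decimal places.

μ ≈ 7.7692

B = A − 2I has rows (2, 4); (4, 5)
w1 = Bv₀ = (6, 9)
Bw1 = (48, 69)
w1·Bw1 = 909; w1·w1 = 117; μ ≈ 909/117 = 7.7692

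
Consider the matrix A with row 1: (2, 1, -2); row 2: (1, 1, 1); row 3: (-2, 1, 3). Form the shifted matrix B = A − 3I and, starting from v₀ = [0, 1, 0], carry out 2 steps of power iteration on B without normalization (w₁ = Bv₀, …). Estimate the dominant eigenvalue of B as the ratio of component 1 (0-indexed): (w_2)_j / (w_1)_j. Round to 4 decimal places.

-3.0000

B = A − 3I has rows (-1, 1, -2); (1, -2, 1); (-2, 1, 0)
w1 = Bv₀ = (1, -2, 1)
w2 = Bw1 = (-5, 6, -4)
Ratio: 6/-2 = -3.0000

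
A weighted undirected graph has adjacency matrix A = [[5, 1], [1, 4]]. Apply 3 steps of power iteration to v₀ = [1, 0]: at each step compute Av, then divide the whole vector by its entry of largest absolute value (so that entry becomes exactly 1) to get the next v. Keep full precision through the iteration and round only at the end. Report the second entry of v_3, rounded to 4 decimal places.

0.4460

Av0 = (5.00000, 1.00000); divide by 5.00000 → v1 = (1.00000, 0.20000)
Av1 = (5.20000, 1.80000); divide by 5.20000 → v2 = (1.00000, 0.34615)
Av2 = (5.34615, 2.38462); divide by 5.34615 → v3 = (1.00000, 0.44604)
Requested entry of v3: 62/139 = 0.4460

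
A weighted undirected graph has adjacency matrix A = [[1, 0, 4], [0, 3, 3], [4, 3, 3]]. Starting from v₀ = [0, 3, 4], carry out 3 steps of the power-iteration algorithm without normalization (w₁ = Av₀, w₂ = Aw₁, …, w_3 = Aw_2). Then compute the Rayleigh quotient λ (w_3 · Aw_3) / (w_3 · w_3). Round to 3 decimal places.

w1 = Av₀ = (1·0 + 0·3 + 4·4; 0·0 + 3·3 + 3·4; 4·0 + 3·3 + 3·4) = (16, 21, 21)
w2 = Aw1 = (1·16 + 0·21 + 4·21; 0·16 + 3·21 + 3·21; 4·16 + 3·21 + 3·21) = (100, 126, 190)
w3 = Aw2 = (860, 948, 1348)
Aw3 = (6252, 6888, 10328)
w3·Aw3 = 860·6252 + 948·6888 + 1348·10328 = 25828688; w3·w3 = 860·860 + 948·948 + 1348·1348 = 3455408
λ ≈ 25828688/3455408 = 7.475

λ ≈ 7.475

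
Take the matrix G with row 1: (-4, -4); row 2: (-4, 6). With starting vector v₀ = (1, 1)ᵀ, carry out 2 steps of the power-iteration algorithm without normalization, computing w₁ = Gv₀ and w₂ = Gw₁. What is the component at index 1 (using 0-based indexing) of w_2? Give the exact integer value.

44

w1 = Gv₀ = ((-4)·1 + (-4)·1; (-4)·1 + 6·1) = (-8, 2)
w2 = Gw1 = ((-4)·(-8) + (-4)·2; (-4)·(-8) + 6·2) = (24, 44)
The requested component of w2 is 44.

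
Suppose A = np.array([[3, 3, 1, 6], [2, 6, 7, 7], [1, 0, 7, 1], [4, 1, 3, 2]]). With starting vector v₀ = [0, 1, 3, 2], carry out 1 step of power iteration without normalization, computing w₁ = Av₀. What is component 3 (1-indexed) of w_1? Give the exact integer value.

w1 = Av₀ = (18, 41, 23, 14)
The requested component of w1 is 23.

23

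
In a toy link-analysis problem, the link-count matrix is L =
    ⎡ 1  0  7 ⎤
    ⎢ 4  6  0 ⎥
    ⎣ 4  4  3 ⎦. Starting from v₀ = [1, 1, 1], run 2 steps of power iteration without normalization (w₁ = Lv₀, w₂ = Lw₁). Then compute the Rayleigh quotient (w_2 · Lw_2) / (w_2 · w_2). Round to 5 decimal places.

9.70199

w1 = Lv₀ = (1·1 + 0·1 + 7·1; 4·1 + 6·1 + 0·1; 4·1 + 4·1 + 3·1) = (8, 10, 11)
w2 = Lw1 = (1·8 + 0·10 + 7·11; 4·8 + 6·10 + 0·11; 4·8 + 4·10 + 3·11) = (85, 92, 105)
Lw2 = (820, 892, 1023)
w2·Lw2 = 85·820 + 92·892 + 105·1023 = 259179; w2·w2 = 85·85 + 92·92 + 105·105 = 26714
λ ≈ 259179/26714 = 9.70199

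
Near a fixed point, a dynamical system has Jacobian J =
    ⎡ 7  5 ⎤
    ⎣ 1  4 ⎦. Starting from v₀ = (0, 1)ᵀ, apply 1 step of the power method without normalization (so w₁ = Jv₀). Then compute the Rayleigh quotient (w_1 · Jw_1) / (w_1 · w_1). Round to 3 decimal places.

w1 = Jv₀ = (5, 4)
Jw1 = (55, 21)
w1·Jw1 = 5·55 + 4·21 = 359; w1·w1 = 5·5 + 4·4 = 41
λ ≈ 359/41 = 8.756

λ ≈ 8.756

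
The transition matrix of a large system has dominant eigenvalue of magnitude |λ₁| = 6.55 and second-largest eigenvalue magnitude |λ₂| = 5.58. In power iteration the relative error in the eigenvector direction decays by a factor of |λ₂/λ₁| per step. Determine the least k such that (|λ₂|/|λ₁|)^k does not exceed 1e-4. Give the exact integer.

58

|λ₂/λ₁| = 5.58/6.55 = 0.85191
Need k ≥ ln(1e-4) / ln(0.85191) = -9.2103 / -0.1603 ≈ 57.465
Smallest integer k satisfying the bound: 58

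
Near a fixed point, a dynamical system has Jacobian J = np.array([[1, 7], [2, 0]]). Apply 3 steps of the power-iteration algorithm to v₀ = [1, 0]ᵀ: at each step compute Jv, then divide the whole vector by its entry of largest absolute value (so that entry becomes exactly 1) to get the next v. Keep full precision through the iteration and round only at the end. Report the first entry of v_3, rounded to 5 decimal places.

Jv0 = (1.000000, 2.000000); divide by 2.000000 → v1 = (0.500000, 1.000000)
Jv1 = (7.500000, 1.000000); divide by 7.500000 → v2 = (1.000000, 0.133333)
Jv2 = (1.933333, 2.000000); divide by 2.000000 → v3 = (0.966667, 1.000000)
Requested entry of v3: 29/30 = 0.96667

0.96667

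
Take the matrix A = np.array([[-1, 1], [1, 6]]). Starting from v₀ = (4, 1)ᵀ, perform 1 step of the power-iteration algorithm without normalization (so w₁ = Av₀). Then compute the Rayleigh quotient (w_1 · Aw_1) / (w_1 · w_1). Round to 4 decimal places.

4.8716

w1 = Av₀ = (-3, 10)
Aw1 = (13, 57)
w1·Aw1 = (-3)·13 + 10·57 = 531; w1·w1 = (-3)·(-3) + 10·10 = 109
λ ≈ 531/109 = 4.8716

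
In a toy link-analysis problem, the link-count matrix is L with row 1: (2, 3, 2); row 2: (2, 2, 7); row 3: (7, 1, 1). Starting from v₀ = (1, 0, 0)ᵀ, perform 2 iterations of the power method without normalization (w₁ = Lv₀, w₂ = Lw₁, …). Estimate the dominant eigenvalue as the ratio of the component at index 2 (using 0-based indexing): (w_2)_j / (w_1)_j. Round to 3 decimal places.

w1 = Lv₀ = (2, 2, 7)
w2 = Lw1 = (24, 57, 23)
Ratio at component: 23 / 7 = 3.286

3.286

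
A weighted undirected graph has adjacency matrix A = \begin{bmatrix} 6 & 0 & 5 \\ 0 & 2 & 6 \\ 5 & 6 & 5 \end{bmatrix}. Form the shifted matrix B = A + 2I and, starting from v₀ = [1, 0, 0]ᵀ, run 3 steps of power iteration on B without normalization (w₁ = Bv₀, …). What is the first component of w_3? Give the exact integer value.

1087

B = A + 2I has rows (8, 0, 5); (0, 4, 6); (5, 6, 7)
w1 = Bv₀ = (8·1 + 0·0 + 5·0; 0·1 + 4·0 + 6·0; 5·1 + 6·0 + 7·0) = (8, 0, 5)
w2 = Bw1 = (8·8 + 0·0 + 5·5; 0·8 + 4·0 + 6·5; 5·8 + 6·0 + 7·5) = (89, 30, 75)
w3 = Bw2 = (1087, 570, 1150)
Requested component of w3: 1087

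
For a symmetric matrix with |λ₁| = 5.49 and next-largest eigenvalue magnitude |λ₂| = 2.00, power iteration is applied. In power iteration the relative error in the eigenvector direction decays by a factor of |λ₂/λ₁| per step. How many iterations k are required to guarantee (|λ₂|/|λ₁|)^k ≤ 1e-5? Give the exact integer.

12

|λ₂/λ₁| = 2.00/5.49 = 0.36430
Need k ≥ ln(1e-5) / ln(0.36430) = -11.5129 / -1.0098 ≈ 11.401
Smallest integer k satisfying the bound: 12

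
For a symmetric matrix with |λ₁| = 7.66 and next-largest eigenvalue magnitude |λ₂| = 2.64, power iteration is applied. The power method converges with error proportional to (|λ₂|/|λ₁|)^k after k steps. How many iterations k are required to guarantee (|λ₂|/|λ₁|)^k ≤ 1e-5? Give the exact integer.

|λ₂/λ₁| = 2.64/7.66 = 0.34465
Need k ≥ ln(1e-5) / ln(0.34465) = -11.5129 / -1.0652 ≈ 10.808
Smallest integer k satisfying the bound: 11

11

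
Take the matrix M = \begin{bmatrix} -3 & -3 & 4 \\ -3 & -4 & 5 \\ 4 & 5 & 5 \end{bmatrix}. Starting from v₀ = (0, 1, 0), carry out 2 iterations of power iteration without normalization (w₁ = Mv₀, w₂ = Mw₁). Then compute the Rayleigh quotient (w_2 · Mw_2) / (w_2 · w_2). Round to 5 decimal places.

w1 = Mv₀ = (-3, -4, 5)
w2 = Mw1 = (41, 50, -7)
Mw2 = (-301, -358, 379)
w2·Mw2 = 41·(-301) + 50·(-358) + (-7)·379 = -32894; w2·w2 = 41·41 + 50·50 + (-7)·(-7) = 4230
λ ≈ -32894/4230 = -7.77636

λ ≈ -7.77636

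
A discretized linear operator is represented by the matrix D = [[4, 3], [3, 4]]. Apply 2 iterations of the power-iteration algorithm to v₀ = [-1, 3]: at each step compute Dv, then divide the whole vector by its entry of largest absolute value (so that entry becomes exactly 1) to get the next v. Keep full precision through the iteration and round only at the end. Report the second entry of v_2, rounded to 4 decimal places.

Dv0 = (5.00000, 9.00000); divide by 9.00000 → v1 = (0.55556, 1.00000)
Dv1 = (5.22222, 5.66667); divide by 5.66667 → v2 = (0.92157, 1.00000)
Requested entry of v2: 51/51 = 1.0000

1.0000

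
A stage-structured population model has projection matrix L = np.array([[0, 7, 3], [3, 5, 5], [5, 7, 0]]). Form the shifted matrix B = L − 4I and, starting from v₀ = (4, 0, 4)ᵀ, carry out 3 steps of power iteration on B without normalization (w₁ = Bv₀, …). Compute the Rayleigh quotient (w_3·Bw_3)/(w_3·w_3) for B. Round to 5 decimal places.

B = L − 4I has rows (-4, 7, 3); (3, 1, 5); (5, 7, -4)
w1 = Bv₀ = ((-4)·4 + 7·0 + 3·4; 3·4 + 1·0 + 5·4; 5·4 + 7·0 + (-4)·4) = (-4, 32, 4)
w2 = Bw1 = ((-4)·(-4) + 7·32 + 3·4; 3·(-4) + 1·32 + 5·4; 5·(-4) + 7·32 + (-4)·4) = (252, 40, 188)
w3 = Bw2 = (-164, 1736, 788)
Bw3 = (15172, 5184, 8180)
w3·Bw3 = 12957056; w3·w3 = 3661536; μ ≈ 12957056/3661536 = 3.53869

μ ≈ 3.53869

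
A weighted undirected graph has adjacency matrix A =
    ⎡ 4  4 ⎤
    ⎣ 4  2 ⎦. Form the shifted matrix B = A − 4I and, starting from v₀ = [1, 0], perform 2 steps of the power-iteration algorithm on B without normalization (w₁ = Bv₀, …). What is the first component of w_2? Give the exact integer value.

B = A − 4I has rows (0, 4); (4, -2)
w1 = Bv₀ = (0, 4)
w2 = Bw1 = (16, -8)
Requested component of w2: 16

16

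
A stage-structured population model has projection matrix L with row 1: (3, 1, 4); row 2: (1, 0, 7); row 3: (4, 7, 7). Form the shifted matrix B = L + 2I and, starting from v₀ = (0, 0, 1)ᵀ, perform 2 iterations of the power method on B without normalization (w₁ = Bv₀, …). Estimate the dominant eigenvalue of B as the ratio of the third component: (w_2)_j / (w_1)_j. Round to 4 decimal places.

μ ≈ 16.2222

B = L + 2I has rows (5, 1, 4); (1, 2, 7); (4, 7, 9)
w1 = Bv₀ = (4, 7, 9)
w2 = Bw1 = (63, 81, 146)
Ratio: 146/9 = 16.2222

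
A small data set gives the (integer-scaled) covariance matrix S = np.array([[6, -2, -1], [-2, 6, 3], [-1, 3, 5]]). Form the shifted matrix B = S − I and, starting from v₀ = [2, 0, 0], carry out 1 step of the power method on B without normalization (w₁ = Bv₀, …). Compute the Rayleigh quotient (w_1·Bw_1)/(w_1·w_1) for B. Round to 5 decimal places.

B = S − I has rows (5, -2, -1); (-2, 5, 3); (-1, 3, 4)
w1 = Bv₀ = (10, -4, -2)
Bw1 = (60, -46, -30)
w1·Bw1 = 844; w1·w1 = 120; μ ≈ 844/120 = 7.03333

μ ≈ 7.03333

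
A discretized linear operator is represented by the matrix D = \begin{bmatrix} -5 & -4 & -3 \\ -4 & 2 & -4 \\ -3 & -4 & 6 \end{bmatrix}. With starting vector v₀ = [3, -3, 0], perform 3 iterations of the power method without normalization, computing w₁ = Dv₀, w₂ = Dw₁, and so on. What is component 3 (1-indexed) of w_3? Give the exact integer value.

504

w1 = Dv₀ = ((-5)·3 + (-4)·(-3) + (-3)·0; (-4)·3 + 2·(-3) + (-4)·0; (-3)·3 + (-4)·(-3) + 6·0) = (-3, -18, 3)
w2 = Dw1 = ((-5)·(-3) + (-4)·(-18) + (-3)·3; (-4)·(-3) + 2·(-18) + (-4)·3; (-3)·(-3) + (-4)·(-18) + 6·3) = (78, -36, 99)
w3 = Dw2 = (-543, -780, 504)
The requested component of w3 is 504.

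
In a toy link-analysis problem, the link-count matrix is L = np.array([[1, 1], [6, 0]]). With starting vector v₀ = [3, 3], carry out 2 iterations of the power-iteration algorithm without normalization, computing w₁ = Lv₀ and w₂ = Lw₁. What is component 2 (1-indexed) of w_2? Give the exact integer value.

36

w1 = Lv₀ = (1·3 + 1·3; 6·3 + 0·3) = (6, 18)
w2 = Lw1 = (1·6 + 1·18; 6·6 + 0·18) = (24, 36)
The requested component of w2 is 36.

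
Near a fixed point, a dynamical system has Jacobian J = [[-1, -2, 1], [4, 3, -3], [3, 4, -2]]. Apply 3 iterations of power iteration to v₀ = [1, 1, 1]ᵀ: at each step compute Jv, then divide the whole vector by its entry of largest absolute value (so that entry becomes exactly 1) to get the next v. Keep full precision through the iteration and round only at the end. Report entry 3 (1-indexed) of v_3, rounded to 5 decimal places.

1.00000

Jv0 = (-2.000000, 4.000000, 5.000000); divide by 5.000000 → v1 = (-0.400000, 0.800000, 1.000000)
Jv1 = (-0.200000, -2.200000, 0.000000); divide by -2.200000 → v2 = (0.090909, 1.000000, 0.000000)
Jv2 = (-2.090909, 3.363636, 4.272727); divide by 4.272727 → v3 = (-0.489362, 0.787234, 1.000000)
Requested entry of v3: -47/-47 = 1.00000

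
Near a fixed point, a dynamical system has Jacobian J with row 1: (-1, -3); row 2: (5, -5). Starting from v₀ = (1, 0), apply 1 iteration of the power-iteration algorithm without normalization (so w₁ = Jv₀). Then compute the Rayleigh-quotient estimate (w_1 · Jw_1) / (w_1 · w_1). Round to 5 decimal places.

w1 = Jv₀ = ((-1)·1 + (-3)·0; 5·1 + (-5)·0) = (-1, 5)
Jw1 = (-14, -30)
w1·Jw1 = (-1)·(-14) + 5·(-30) = -136; w1·w1 = (-1)·(-1) + 5·5 = 26
λ ≈ -136/26 = -5.23077

-5.23077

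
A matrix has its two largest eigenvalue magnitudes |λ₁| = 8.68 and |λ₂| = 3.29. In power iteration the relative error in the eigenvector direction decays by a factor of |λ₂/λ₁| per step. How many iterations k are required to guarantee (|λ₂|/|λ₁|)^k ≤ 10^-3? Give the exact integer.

8

|λ₂/λ₁| = 3.29/8.68 = 0.37903
Need k ≥ ln(10^-3) / ln(0.37903) = -6.9078 / -0.9701 ≈ 7.120
Smallest integer k satisfying the bound: 8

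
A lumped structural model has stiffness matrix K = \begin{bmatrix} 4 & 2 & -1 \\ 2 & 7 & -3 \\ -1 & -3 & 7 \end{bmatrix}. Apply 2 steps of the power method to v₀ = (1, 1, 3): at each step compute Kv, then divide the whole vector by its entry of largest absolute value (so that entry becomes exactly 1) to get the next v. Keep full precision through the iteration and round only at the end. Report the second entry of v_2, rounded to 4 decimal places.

-0.3879

Kv0 = (3.00000, 0.00000, 17.00000); divide by 17.00000 → v1 = (0.17647, 0.00000, 1.00000)
Kv1 = (-0.29412, -2.64706, 6.82353); divide by 6.82353 → v2 = (-0.04310, -0.38793, 1.00000)
Requested entry of v2: -45/116 = -0.3879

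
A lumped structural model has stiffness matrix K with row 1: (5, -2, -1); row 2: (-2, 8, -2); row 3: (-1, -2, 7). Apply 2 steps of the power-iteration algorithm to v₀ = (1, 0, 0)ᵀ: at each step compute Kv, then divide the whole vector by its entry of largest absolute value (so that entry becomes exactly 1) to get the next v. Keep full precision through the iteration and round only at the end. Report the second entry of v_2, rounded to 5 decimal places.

Kv0 = (5.000000, -2.000000, -1.000000); divide by 5.000000 → v1 = (1.000000, -0.400000, -0.200000)
Kv1 = (6.000000, -4.800000, -1.600000); divide by 6.000000 → v2 = (1.000000, -0.800000, -0.266667)
Requested entry of v2: -24/30 = -0.80000

-0.80000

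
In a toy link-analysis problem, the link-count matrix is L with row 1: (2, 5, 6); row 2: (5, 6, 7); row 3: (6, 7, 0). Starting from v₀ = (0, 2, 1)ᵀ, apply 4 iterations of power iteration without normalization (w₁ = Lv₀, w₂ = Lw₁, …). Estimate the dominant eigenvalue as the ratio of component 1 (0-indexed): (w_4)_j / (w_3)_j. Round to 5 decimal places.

14.94558

w1 = Lv₀ = (16, 19, 14)
w2 = Lw1 = (211, 292, 229)
w3 = Lw2 = (3256, 4410, 3310)
w4 = Lw3 = (48422, 65910, 50406)
Ratio at component: 65910 / 4410 = 14.94558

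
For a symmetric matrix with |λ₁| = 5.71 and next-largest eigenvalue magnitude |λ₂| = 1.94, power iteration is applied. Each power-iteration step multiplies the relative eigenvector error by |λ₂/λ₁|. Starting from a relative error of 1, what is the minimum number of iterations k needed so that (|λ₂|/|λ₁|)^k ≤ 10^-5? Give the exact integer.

11

|λ₂/λ₁| = 1.94/5.71 = 0.33975
Need k ≥ ln(10^-5) / ln(0.33975) = -11.5129 / -1.0795 ≈ 10.665
Smallest integer k satisfying the bound: 11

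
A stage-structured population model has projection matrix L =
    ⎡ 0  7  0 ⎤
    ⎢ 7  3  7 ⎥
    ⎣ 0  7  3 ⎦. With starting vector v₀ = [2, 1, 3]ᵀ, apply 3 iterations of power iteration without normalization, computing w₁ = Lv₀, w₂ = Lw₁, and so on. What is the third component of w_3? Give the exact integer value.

2867

w1 = Lv₀ = (0·2 + 7·1 + 0·3; 7·2 + 3·1 + 7·3; 0·2 + 7·1 + 3·3) = (7, 38, 16)
w2 = Lw1 = (0·7 + 7·38 + 0·16; 7·7 + 3·38 + 7·16; 0·7 + 7·38 + 3·16) = (266, 275, 314)
w3 = Lw2 = (1925, 4885, 2867)
The requested component of w3 is 2867.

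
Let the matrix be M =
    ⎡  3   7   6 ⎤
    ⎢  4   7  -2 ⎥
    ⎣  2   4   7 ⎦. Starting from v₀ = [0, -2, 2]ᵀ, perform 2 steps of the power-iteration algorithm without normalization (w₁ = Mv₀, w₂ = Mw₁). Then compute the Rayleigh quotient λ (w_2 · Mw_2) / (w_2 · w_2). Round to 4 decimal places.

w1 = Mv₀ = (3·0 + 7·(-2) + 6·2; 4·0 + 7·(-2) + (-2)·2; 2·0 + 4·(-2) + 7·2) = (-2, -18, 6)
w2 = Mw1 = (3·(-2) + 7·(-18) + 6·6; 4·(-2) + 7·(-18) + (-2)·6; 2·(-2) + 4·(-18) + 7·6) = (-96, -146, -34)
Mw2 = (-1514, -1338, -1014)
w2·Mw2 = (-96)·(-1514) + (-146)·(-1338) + (-34)·(-1014) = 375168; w2·w2 = (-96)·(-96) + (-146)·(-146) + (-34)·(-34) = 31688
λ ≈ 375168/31688 = 11.8394

11.8394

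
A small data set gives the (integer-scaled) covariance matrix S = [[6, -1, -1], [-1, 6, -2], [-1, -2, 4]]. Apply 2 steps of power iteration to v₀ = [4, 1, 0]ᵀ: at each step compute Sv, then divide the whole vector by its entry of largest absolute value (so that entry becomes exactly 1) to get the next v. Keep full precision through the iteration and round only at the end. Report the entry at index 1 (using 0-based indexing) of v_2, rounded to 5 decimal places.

Sv0 = (23.000000, 2.000000, -6.000000); divide by 23.000000 → v1 = (1.000000, 0.086957, -0.260870)
Sv1 = (6.173913, 0.043478, -2.217391); divide by 6.173913 → v2 = (1.000000, 0.007042, -0.359155)
Requested entry of v2: 1/142 = 0.00704

0.00704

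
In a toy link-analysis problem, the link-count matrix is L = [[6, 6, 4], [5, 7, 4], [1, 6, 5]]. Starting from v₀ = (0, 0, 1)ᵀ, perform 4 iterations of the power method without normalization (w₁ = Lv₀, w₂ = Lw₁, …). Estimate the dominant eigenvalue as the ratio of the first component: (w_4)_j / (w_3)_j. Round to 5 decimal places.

w1 = Lv₀ = (6·0 + 6·0 + 4·1; 5·0 + 7·0 + 4·1; 1·0 + 6·0 + 5·1) = (4, 4, 5)
w2 = Lw1 = (6·4 + 6·4 + 4·5; 5·4 + 7·4 + 4·5; 1·4 + 6·4 + 5·5) = (68, 68, 53)
w3 = Lw2 = (1028, 1028, 741)
w4 = Lw3 = (15300, 15300, 10901)
Ratio at component: 15300 / 1028 = 14.88327

λ ≈ 14.88327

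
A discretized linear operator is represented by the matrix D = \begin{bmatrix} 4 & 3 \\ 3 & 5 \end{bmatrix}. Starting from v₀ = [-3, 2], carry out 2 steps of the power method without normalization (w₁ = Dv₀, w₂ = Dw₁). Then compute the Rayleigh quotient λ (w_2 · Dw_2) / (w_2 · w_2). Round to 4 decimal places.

w1 = Dv₀ = (-6, 1)
w2 = Dw1 = (-21, -13)
Dw2 = (-123, -128)
w2·Dw2 = (-21)·(-123) + (-13)·(-128) = 4247; w2·w2 = (-21)·(-21) + (-13)·(-13) = 610
λ ≈ 4247/610 = 6.9623

6.9623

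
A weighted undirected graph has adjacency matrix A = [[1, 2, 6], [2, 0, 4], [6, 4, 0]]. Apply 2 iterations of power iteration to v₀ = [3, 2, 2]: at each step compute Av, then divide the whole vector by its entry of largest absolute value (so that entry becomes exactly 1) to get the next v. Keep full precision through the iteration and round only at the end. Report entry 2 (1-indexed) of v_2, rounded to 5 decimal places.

Av0 = (19.000000, 14.000000, 26.000000); divide by 26.000000 → v1 = (0.730769, 0.538462, 1.000000)
Av1 = (7.807692, 5.461538, 6.538462); divide by 7.807692 → v2 = (1.000000, 0.699507, 0.837438)
Requested entry of v2: 142/203 = 0.69951

0.69951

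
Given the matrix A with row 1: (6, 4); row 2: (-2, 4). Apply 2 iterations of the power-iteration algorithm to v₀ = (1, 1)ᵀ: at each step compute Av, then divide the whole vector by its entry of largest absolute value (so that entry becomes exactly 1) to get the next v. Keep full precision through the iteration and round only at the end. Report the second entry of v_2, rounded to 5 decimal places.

Av0 = (10.000000, 2.000000); divide by 10.000000 → v1 = (1.000000, 0.200000)
Av1 = (6.800000, -1.200000); divide by 6.800000 → v2 = (1.000000, -0.176471)
Requested entry of v2: -12/68 = -0.17647

-0.17647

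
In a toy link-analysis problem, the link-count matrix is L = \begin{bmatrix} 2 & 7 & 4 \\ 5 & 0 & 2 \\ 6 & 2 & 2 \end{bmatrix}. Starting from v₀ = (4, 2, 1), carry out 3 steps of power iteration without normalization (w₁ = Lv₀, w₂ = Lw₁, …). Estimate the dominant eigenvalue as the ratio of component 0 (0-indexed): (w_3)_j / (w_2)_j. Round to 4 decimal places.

w1 = Lv₀ = (26, 22, 30)
w2 = Lw1 = (326, 190, 260)
w3 = Lw2 = (3022, 2150, 2856)
Ratio at component: 3022 / 326 = 9.2699

9.2699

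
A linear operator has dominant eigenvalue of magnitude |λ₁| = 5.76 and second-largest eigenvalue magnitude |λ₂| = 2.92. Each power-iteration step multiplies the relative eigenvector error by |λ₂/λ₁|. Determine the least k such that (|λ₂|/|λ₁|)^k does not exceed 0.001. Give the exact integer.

11

|λ₂/λ₁| = 2.92/5.76 = 0.50694
Need k ≥ ln(0.001) / ln(0.50694) = -6.9078 / -0.6794 ≈ 10.168
Smallest integer k satisfying the bound: 11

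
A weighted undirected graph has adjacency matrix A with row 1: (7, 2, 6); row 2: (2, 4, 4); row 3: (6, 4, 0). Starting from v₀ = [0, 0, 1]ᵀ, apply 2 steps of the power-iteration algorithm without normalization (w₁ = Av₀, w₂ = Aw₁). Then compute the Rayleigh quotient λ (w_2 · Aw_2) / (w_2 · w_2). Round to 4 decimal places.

11.5371

w1 = Av₀ = (6, 4, 0)
w2 = Aw1 = (50, 28, 52)
Aw2 = (718, 420, 412)
w2·Aw2 = 50·718 + 28·420 + 52·412 = 69084; w2·w2 = 50·50 + 28·28 + 52·52 = 5988
λ ≈ 69084/5988 = 11.5371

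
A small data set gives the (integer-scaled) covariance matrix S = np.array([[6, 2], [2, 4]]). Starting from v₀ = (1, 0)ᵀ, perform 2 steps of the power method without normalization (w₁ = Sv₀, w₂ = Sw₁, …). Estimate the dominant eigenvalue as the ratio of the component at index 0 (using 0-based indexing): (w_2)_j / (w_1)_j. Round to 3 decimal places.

λ ≈ 6.667

w1 = Sv₀ = (6, 2)
w2 = Sw1 = (40, 20)
Ratio at component: 40 / 6 = 6.667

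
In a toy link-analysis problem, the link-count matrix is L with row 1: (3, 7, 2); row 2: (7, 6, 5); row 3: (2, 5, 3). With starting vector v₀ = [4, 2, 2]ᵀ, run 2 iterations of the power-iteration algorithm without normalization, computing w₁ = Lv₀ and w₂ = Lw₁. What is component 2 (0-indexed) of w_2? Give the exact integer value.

w1 = Lv₀ = (3·4 + 7·2 + 2·2; 7·4 + 6·2 + 5·2; 2·4 + 5·2 + 3·2) = (30, 50, 24)
w2 = Lw1 = (3·30 + 7·50 + 2·24; 7·30 + 6·50 + 5·24; 2·30 + 5·50 + 3·24) = (488, 630, 382)
The requested component of w2 is 382.

382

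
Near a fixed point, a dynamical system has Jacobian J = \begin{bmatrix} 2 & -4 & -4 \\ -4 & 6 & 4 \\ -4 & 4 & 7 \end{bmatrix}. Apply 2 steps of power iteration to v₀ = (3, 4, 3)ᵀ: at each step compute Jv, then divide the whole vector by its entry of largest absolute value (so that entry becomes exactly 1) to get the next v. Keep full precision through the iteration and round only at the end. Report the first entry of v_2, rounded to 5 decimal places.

Jv0 = (-22.000000, 24.000000, 25.000000); divide by 25.000000 → v1 = (-0.880000, 0.960000, 1.000000)
Jv1 = (-9.600000, 13.280000, 14.360000); divide by 14.360000 → v2 = (-0.668524, 0.924791, 1.000000)
Requested entry of v2: -240/359 = -0.66852

-0.66852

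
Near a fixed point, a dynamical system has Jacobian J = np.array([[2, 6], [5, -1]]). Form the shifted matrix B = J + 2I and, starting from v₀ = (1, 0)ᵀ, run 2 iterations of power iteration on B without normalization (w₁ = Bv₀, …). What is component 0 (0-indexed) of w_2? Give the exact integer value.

46

B = J + 2I has rows (4, 6); (5, 1)
w1 = Bv₀ = (4·1 + 6·0; 5·1 + 1·0) = (4, 5)
w2 = Bw1 = (4·4 + 6·5; 5·4 + 1·5) = (46, 25)
Requested component of w2: 46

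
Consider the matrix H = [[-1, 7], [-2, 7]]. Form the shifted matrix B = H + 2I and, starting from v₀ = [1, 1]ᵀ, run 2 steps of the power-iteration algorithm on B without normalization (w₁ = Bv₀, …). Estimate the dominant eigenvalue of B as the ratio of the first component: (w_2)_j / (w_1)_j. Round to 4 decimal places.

μ ≈ 7.1250

B = H + 2I has rows (1, 7); (-2, 9)
w1 = Bv₀ = (8, 7)
w2 = Bw1 = (57, 47)
Ratio: 57/8 = 7.1250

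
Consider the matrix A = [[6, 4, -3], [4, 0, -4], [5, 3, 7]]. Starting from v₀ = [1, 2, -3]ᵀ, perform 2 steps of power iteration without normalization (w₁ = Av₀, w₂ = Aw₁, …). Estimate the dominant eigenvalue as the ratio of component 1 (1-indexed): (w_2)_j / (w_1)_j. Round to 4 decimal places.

λ ≈ 10.0870

w1 = Av₀ = (23, 16, -10)
w2 = Aw1 = (232, 132, 93)
Ratio at component: 232 / 23 = 10.0870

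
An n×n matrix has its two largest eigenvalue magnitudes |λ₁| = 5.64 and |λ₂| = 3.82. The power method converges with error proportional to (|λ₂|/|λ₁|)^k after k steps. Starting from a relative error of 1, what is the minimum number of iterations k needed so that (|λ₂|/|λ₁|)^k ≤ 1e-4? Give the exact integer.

|λ₂/λ₁| = 3.82/5.64 = 0.67730
Need k ≥ ln(1e-4) / ln(0.67730) = -9.2103 / -0.3896 ≈ 23.638
Smallest integer k satisfying the bound: 24

24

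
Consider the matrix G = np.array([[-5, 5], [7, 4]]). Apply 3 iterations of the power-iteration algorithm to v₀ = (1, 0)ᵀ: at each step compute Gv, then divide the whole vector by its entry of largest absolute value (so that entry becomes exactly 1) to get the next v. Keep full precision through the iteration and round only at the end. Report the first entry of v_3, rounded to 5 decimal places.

-0.85459

Gv0 = (-5.000000, 7.000000); divide by 7.000000 → v1 = (-0.714286, 1.000000)
Gv1 = (8.571429, -1.000000); divide by 8.571429 → v2 = (1.000000, -0.116667)
Gv2 = (-5.583333, 6.533333); divide by 6.533333 → v3 = (-0.854592, 1.000000)
Requested entry of v3: -335/392 = -0.85459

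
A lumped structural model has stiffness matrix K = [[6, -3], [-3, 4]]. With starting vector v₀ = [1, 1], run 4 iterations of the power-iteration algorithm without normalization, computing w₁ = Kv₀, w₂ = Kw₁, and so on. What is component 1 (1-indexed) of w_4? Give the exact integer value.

w1 = Kv₀ = (3, 1)
w2 = Kw1 = (15, -5)
w3 = Kw2 = (105, -65)
w4 = Kw3 = (825, -575)
The requested component of w4 is 825.

825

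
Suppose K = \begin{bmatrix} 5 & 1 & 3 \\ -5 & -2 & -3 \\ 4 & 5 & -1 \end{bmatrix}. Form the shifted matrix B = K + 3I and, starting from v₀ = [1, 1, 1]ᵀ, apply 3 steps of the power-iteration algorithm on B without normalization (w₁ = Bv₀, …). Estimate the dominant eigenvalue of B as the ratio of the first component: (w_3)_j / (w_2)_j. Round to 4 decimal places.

B = K + 3I has rows (8, 1, 3); (-5, 1, -3); (4, 5, 2)
w1 = Bv₀ = (8·1 + 1·1 + 3·1; (-5)·1 + 1·1 + (-3)·1; 4·1 + 5·1 + 2·1) = (12, -7, 11)
w2 = Bw1 = (8·12 + 1·(-7) + 3·11; (-5)·12 + 1·(-7) + (-3)·11; 4·12 + 5·(-7) + 2·11) = (122, -100, 35)
w3 = Bw2 = (981, -815, 58)
Ratio: 981/122 = 8.0410

8.0410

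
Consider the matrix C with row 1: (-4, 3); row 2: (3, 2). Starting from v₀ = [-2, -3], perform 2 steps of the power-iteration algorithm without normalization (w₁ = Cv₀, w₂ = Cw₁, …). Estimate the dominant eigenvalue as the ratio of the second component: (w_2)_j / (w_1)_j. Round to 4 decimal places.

w1 = Cv₀ = ((-4)·(-2) + 3·(-3); 3·(-2) + 2·(-3)) = (-1, -12)
w2 = Cw1 = ((-4)·(-1) + 3·(-12); 3·(-1) + 2·(-12)) = (-32, -27)
Ratio at component: -27 / -12 = 2.2500

λ ≈ 2.2500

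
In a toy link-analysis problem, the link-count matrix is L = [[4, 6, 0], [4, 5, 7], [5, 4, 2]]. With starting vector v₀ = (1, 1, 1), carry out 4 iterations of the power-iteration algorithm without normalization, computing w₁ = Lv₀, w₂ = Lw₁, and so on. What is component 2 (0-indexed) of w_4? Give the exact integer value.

w1 = Lv₀ = (4·1 + 6·1 + 0·1; 4·1 + 5·1 + 7·1; 5·1 + 4·1 + 2·1) = (10, 16, 11)
w2 = Lw1 = (4·10 + 6·16 + 0·11; 4·10 + 5·16 + 7·11; 5·10 + 4·16 + 2·11) = (136, 197, 136)
w3 = Lw2 = (1726, 2481, 1740)
w4 = Lw3 = (21790, 31489, 22034)
The requested component of w4 is 22034.

22034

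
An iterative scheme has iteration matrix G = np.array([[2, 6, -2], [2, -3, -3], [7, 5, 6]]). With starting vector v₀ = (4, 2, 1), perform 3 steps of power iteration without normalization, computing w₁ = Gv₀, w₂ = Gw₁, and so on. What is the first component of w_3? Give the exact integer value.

-1444

w1 = Gv₀ = (2·4 + 6·2 + (-2)·1; 2·4 + (-3)·2 + (-3)·1; 7·4 + 5·2 + 6·1) = (18, -1, 44)
w2 = Gw1 = (2·18 + 6·(-1) + (-2)·44; 2·18 + (-3)·(-1) + (-3)·44; 7·18 + 5·(-1) + 6·44) = (-58, -93, 385)
w3 = Gw2 = (-1444, -992, 1439)
The requested component of w3 is -1444.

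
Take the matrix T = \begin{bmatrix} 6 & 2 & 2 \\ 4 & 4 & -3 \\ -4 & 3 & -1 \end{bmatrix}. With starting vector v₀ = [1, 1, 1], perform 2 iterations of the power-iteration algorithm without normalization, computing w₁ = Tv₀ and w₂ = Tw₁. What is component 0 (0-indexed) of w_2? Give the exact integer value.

66

w1 = Tv₀ = (6·1 + 2·1 + 2·1; 4·1 + 4·1 + (-3)·1; (-4)·1 + 3·1 + (-1)·1) = (10, 5, -2)
w2 = Tw1 = (6·10 + 2·5 + 2·(-2); 4·10 + 4·5 + (-3)·(-2); (-4)·10 + 3·5 + (-1)·(-2)) = (66, 66, -23)
The requested component of w2 is 66.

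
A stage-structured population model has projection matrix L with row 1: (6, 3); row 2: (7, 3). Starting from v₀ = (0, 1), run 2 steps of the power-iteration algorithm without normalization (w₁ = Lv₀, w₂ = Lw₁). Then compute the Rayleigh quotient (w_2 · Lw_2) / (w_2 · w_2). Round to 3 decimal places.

λ ≈ 9.315

w1 = Lv₀ = (6·0 + 3·1; 7·0 + 3·1) = (3, 3)
w2 = Lw1 = (6·3 + 3·3; 7·3 + 3·3) = (27, 30)
Lw2 = (252, 279)
w2·Lw2 = 27·252 + 30·279 = 15174; w2·w2 = 27·27 + 30·30 = 1629
λ ≈ 15174/1629 = 9.315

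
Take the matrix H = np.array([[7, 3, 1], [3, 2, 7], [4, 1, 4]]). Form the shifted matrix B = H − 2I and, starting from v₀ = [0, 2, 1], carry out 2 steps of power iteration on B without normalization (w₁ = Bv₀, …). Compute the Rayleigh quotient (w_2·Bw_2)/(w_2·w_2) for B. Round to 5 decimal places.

μ ≈ 8.80178

B = H − 2I has rows (5, 3, 1); (3, 0, 7); (4, 1, 2)
w1 = Bv₀ = (7, 7, 4)
w2 = Bw1 = (60, 49, 43)
Bw2 = (490, 481, 375)
w2·Bw2 = 69094; w2·w2 = 7850; μ ≈ 69094/7850 = 8.80178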